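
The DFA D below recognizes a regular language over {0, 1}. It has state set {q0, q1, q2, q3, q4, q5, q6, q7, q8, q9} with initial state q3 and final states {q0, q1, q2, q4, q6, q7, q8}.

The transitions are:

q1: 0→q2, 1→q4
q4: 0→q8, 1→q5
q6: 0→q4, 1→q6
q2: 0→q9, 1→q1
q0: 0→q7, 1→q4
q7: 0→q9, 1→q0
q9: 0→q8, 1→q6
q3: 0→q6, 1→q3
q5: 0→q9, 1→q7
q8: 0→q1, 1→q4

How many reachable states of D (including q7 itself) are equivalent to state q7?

2

Start with accepting vs non-accepting: {q0,q1,q2,q4,q6,q7,q8} | {q3,q5,q9}.
On input 0, block {q0,q1,q2,q4,q6,q7,q8} splits into {q0,q1,q4,q6,q8} and {q2,q7}.
Refine {q0,q1,q4,q6,q8} on symbol 0: members go to different blocks, giving {q4,q6,q8} and {q0,q1}.
Split {q4,q6,q8} by δ(·,0) → {q4,q6} and {q8}.
On input 0, block {q4,q6} splits into {q4} and {q6}.
On input 0, block {q3,q5,q9} splits into {q3} and {q5} and {q9}.
The partition is now stable with 8 blocks: {q4} | {q3} | {q2,q7} | {q0,q1} | {q8} | {q6} | {q5} | {q9}.
The equivalence class containing q7 is {q2,q7}, of size 2.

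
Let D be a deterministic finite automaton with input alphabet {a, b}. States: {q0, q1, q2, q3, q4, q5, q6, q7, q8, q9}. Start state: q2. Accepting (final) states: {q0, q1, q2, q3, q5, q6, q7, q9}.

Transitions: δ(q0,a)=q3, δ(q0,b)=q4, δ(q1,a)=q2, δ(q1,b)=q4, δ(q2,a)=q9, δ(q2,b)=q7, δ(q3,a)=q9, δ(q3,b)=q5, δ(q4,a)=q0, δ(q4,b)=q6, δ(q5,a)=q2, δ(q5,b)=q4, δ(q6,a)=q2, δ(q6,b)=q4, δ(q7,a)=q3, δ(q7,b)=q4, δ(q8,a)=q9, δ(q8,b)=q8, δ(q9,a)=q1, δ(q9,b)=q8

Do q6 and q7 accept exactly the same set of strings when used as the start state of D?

All states are reachable from the start state.
Initial partition by acceptance: {q0,q1,q2,q3,q5,q6,q7,q9} | {q4,q8}.
Split {q0,q1,q2,q3,q5,q6,q7,q9} by δ(·,b) → {q0,q1,q5,q6,q7,q9} and {q2,q3}.
Split {q0,q1,q5,q6,q7,q9} by δ(·,a) → {q0,q1,q5,q6,q7} and {q9}.
Refine {q4,q8} on symbol a: members go to different blocks, giving {q4} and {q8}.
No further refinement is possible. Final partition (5 blocks): {q0,q1,q5,q6,q7} | {q4} | {q2,q3} | {q9} | {q8}.
q6 and q7 lie in the same block of the stable partition, so they are equivalent — no string distinguishes them.

Yes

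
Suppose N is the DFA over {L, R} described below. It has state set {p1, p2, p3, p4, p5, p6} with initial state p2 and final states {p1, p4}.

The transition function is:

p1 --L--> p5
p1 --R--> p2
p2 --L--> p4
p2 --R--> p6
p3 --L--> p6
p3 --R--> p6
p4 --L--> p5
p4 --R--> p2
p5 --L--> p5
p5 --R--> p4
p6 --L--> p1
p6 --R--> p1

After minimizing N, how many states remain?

Reachable states from the start: {p1,p2,p4,p5,p6}. Unreachable: {p3} — drop them.
Start with accepting vs non-accepting: {p1,p4} | {p2,p5,p6}.
Refine {p2,p5,p6} on symbol L: members go to different blocks, giving {p2,p6} and {p5}.
Split {p2,p6} by δ(·,R) → {p2} and {p6}.
Stable partition: {p1,p4} | {p2} | {p5} | {p6} — 4 equivalence classes.

4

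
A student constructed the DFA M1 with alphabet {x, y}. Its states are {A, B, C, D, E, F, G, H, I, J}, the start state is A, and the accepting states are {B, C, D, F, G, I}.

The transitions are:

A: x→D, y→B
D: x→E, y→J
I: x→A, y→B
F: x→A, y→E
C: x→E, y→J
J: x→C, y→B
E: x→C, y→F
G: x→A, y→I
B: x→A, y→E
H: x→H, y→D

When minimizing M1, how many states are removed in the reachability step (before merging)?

Starting at A and following transitions, the reachable set is {A, B, C, D, E, F, J}. That leaves G, H, I unreachable — 3 in total.

3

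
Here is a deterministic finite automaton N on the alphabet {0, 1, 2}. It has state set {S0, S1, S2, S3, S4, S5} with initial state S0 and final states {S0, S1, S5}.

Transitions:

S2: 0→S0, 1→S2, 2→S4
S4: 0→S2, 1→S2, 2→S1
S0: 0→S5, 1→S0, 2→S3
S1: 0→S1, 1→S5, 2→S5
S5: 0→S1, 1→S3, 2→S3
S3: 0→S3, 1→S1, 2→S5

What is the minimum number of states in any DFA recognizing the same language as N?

States {S2,S4} cannot be reached from the start state, so discard them.
Start with accepting vs non-accepting: {S0,S1,S5} | {S3}.
Split {S0,S1,S5} by δ(·,1) → {S0,S1} and {S5}.
Split {S0,S1} by δ(·,0) → {S0} and {S1}.
The partition is now stable with 4 blocks: {S0} | {S3} | {S5} | {S1}.

4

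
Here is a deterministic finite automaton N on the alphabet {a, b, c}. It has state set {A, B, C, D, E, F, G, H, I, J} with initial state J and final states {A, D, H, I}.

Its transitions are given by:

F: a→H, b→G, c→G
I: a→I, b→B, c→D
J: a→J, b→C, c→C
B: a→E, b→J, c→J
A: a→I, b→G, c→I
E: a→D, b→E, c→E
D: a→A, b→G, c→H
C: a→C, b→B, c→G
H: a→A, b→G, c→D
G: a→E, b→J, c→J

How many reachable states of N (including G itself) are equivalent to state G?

2

Reachable states from the start: {A,B,C,D,E,G,H,I,J}. Unreachable: {F} — drop them.
Start with accepting vs non-accepting: {A,D,H,I} | {B,C,E,G,J}.
On input a, block {B,C,E,G,J} splits into {B,C,G,J} and {E}.
On input a, block {B,C,G,J} splits into {B,G} and {C,J}.
Split {C,J} by δ(·,b) → {C} and {J}.
The partition is now stable with 5 blocks: {A,D,H,I} | {B,G} | {E} | {C} | {J}.
The equivalence class containing G is {B,G}, of size 2.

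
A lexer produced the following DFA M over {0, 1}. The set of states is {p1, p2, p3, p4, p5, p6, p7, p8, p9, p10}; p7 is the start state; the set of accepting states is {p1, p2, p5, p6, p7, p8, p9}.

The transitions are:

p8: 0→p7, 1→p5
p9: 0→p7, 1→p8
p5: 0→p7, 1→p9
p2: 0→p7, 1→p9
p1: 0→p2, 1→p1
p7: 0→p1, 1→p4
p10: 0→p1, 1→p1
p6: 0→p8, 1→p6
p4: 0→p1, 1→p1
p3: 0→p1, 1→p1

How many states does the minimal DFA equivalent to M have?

4

Reachable states from the start: {p1,p2,p4,p5,p7,p8,p9}. Unreachable: {p3,p6,p10} — drop them.
P0 = {p1,p2,p5,p7,p8,p9} | {p4}.
On input 1, block {p1,p2,p5,p7,p8,p9} splits into {p1,p2,p5,p8,p9} and {p7}.
Split {p1,p2,p5,p8,p9} by δ(·,0) → {p2,p5,p8,p9} and {p1}.
The partition is now stable with 4 blocks: {p2,p5,p8,p9} | {p4} | {p7} | {p1}.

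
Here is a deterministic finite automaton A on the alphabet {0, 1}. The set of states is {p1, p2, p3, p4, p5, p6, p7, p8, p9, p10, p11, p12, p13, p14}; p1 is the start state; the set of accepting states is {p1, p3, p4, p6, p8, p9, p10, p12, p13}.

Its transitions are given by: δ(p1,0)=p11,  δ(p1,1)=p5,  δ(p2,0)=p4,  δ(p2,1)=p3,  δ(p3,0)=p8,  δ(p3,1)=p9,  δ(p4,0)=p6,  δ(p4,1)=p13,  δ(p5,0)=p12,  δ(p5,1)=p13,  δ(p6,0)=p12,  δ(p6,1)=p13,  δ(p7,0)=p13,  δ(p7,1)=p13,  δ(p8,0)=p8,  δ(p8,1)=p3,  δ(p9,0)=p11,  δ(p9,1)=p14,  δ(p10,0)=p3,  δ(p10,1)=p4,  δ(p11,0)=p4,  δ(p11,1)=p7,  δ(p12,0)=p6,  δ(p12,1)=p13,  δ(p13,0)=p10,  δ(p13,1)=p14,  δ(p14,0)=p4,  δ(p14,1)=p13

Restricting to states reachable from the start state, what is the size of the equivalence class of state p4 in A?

3

First remove the unreachable states {p2}; 13 states remain.
P0 = {p1,p3,p4,p6,p8,p9,p10,p12,p13} | {p5,p7,p11,p14}.
Split {p1,p3,p4,p6,p8,p9,p10,p12,p13} by δ(·,0) → {p3,p4,p6,p8,p10,p12,p13} and {p1,p9}.
Refine {p3,p4,p6,p8,p10,p12,p13} on symbol 1: members go to different blocks, giving {p4,p6,p8,p10,p12} and {p3} and {p13}.
On input 0, block {p4,p6,p8,p10,p12} splits into {p4,p6,p8,p12} and {p10}.
Split {p4,p6,p8,p12} by δ(·,1) → {p4,p6,p12} and {p8}.
On input 0, block {p5,p7,p11,p14} splits into {p5,p11,p14} and {p7}.
Refine {p5,p11,p14} on symbol 1: members go to different blocks, giving {p5,p14} and {p11}.
The partition is now stable with 9 blocks: {p4,p6,p12} | {p5,p14} | {p1,p9} | {p3} | {p13} | {p10} | {p8} | {p7} | {p11}.
The equivalence class containing p4 is {p4,p6,p12}, of size 3.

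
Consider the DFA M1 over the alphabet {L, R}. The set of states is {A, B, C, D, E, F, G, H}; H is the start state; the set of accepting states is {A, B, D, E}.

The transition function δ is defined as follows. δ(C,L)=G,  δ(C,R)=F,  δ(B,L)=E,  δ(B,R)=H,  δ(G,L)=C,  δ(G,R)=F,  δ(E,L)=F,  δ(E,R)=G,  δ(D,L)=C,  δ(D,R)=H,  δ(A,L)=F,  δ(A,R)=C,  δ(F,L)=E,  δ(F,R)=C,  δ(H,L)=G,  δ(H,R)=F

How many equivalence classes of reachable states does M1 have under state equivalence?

First remove the unreachable states {A,B,D}; 5 states remain.
Initial partition by acceptance: {E} | {C,F,G,H}.
Refine {C,F,G,H} on symbol L: members go to different blocks, giving {C,G,H} and {F}.
Stable partition: {E} | {C,G,H} | {F} — 3 equivalence classes.

3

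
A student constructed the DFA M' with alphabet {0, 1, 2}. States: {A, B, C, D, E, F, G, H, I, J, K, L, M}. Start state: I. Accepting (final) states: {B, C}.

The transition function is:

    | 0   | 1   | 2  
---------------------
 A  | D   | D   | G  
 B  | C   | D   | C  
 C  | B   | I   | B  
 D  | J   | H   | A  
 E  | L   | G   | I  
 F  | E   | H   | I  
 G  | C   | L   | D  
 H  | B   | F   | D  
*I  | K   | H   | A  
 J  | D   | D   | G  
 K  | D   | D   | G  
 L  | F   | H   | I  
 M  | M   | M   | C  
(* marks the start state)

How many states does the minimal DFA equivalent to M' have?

States {M} cannot be reached from the start state, so discard them.
P0 = {B,C} | {A,D,E,F,G,H,I,J,K,L}.
Refine {A,D,E,F,G,H,I,J,K,L} on symbol 0: members go to different blocks, giving {A,D,E,F,I,J,K,L} and {G,H}.
Refine {A,D,E,F,I,J,K,L} on symbol 1: members go to different blocks, giving {D,E,F,I,L} and {A,J,K}.
On input 0, block {D,E,F,I,L} splits into {E,F,L} and {D,I}.
No further refinement is possible. Final partition (5 blocks): {B,C} | {E,F,L} | {G,H} | {A,J,K} | {D,I}.

5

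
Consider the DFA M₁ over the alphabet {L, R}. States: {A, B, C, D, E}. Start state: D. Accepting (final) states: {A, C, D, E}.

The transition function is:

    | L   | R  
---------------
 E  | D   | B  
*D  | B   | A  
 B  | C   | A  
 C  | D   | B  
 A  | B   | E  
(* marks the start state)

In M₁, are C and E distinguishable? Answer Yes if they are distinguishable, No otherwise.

No

All states are reachable from the start state.
Initial partition by acceptance: {A,C,D,E} | {B}.
Refine {A,C,D,E} on symbol L: members go to different blocks, giving {A,D} and {C,E}.
On input R, block {A,D} splits into {A} and {D}.
Stable partition: {A} | {B} | {C,E} | {D} — 4 equivalence classes.
C and E lie in the same block of the stable partition, so they are equivalent — no string distinguishes them.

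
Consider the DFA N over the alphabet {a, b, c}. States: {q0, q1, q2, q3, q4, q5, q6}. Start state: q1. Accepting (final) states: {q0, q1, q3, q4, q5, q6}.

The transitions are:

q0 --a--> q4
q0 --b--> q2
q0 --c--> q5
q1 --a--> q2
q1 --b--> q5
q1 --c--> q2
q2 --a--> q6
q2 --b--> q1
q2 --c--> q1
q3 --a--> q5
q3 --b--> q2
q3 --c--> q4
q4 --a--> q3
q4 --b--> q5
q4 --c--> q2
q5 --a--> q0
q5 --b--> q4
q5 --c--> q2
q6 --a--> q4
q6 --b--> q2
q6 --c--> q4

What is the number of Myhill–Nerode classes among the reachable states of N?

Initial partition by acceptance: {q0,q1,q3,q4,q5,q6} | {q2}.
Split {q0,q1,q3,q4,q5,q6} by δ(·,a) → {q0,q3,q4,q5,q6} and {q1}.
On input b, block {q0,q3,q4,q5,q6} splits into {q0,q3,q6} and {q4,q5}.
Stable partition: {q0,q3,q6} | {q2} | {q1} | {q4,q5} — 4 equivalence classes.

4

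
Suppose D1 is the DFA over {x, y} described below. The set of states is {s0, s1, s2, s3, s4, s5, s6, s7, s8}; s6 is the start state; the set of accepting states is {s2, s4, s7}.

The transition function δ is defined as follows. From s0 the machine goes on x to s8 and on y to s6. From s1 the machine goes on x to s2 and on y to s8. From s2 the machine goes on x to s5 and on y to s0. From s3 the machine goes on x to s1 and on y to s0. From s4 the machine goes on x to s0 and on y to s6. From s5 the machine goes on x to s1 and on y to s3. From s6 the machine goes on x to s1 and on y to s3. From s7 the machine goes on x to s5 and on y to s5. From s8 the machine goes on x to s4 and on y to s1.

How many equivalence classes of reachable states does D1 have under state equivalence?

States {s7} cannot be reached from the start state, so discard them.
Initial partition by acceptance: {s2,s4} | {s0,s1,s3,s5,s6,s8}.
Refine {s0,s1,s3,s5,s6,s8} on symbol x: members go to different blocks, giving {s0,s3,s5,s6} and {s1,s8}.
No further refinement is possible. Final partition (3 blocks): {s2,s4} | {s0,s3,s5,s6} | {s1,s8}.

3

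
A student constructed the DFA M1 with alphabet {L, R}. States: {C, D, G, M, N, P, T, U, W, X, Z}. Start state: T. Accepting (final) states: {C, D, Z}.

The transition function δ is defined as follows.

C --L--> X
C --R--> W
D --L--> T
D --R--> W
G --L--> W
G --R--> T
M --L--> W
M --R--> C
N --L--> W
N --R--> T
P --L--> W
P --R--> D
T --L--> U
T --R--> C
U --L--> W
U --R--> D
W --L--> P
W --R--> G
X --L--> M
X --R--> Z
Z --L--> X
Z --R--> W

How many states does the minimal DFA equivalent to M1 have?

5

States {N} cannot be reached from the start state, so discard them.
Start with accepting vs non-accepting: {C,D,Z} | {G,M,P,T,U,W,X}.
Refine {G,M,P,T,U,W,X} on symbol R: members go to different blocks, giving {M,P,T,U,X} and {G,W}.
On input L, block {M,P,T,U,X} splits into {M,P,U} and {T,X}.
Refine {G,W} on symbol L: members go to different blocks, giving {G} and {W}.
The partition is now stable with 5 blocks: {C,D,Z} | {M,P,U} | {G} | {T,X} | {W}.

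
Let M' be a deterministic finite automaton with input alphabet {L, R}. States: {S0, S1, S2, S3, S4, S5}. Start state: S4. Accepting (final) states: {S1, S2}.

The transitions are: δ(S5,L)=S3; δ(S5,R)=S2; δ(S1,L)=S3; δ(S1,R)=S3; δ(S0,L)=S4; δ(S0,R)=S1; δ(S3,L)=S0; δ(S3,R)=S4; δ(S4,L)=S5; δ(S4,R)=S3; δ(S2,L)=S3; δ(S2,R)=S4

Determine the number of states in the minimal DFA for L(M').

Initial partition by acceptance: {S1,S2} | {S0,S3,S4,S5}.
Refine {S0,S3,S4,S5} on symbol R: members go to different blocks, giving {S0,S5} and {S3,S4}.
The partition is now stable with 3 blocks: {S1,S2} | {S0,S5} | {S3,S4}.

3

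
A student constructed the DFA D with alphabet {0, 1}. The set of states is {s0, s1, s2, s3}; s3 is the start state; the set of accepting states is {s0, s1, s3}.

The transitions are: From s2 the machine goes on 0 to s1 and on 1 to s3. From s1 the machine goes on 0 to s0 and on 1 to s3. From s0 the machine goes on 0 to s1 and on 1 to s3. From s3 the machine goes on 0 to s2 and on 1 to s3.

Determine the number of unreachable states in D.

Exploring from s3, all states are eventually visited, so none are unreachable.

0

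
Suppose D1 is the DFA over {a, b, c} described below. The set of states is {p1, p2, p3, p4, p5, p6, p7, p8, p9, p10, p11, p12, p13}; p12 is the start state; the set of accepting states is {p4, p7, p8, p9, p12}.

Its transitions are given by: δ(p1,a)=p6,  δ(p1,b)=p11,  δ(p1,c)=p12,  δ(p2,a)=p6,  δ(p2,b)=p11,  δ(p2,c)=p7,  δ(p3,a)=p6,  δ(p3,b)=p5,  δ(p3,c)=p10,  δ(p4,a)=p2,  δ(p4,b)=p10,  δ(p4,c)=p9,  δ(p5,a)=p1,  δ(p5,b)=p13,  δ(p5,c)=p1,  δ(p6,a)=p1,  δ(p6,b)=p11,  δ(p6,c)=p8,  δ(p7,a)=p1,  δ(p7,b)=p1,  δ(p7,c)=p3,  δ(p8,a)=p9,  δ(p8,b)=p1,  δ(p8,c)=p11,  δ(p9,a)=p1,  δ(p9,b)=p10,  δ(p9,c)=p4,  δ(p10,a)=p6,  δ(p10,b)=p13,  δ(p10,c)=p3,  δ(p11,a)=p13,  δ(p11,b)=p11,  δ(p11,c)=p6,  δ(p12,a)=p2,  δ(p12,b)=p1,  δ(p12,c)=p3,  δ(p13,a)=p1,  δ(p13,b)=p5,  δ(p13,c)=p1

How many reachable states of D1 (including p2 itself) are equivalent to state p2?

2

Start with accepting vs non-accepting: {p4,p7,p8,p9,p12} | {p1,p2,p3,p5,p6,p10,p11,p13}.
Split {p4,p7,p8,p9,p12} by δ(·,a) → {p4,p7,p9,p12} and {p8}.
Split {p4,p7,p9,p12} by δ(·,c) → {p4,p9} and {p7,p12}.
On input c, block {p1,p2,p3,p5,p6,p10,p11,p13} splits into {p3,p5,p10,p11,p13} and {p1,p2} and {p6}.
On input a, block {p3,p5,p10,p11,p13} splits into {p3,p10} and {p5,p13} and {p11}.
Stable partition: {p4,p9} | {p3,p10} | {p8} | {p7,p12} | {p1,p2} | {p6} | {p5,p13} | {p11} — 8 equivalence classes.
State p2 belongs to the block {p1,p2}, which has 2 states.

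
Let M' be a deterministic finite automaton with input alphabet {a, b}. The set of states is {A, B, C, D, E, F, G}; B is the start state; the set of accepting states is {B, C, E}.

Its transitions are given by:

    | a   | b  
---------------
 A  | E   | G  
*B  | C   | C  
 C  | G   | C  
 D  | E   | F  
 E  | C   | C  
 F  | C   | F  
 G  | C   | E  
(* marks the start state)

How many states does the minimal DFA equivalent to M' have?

States {A,D,F} cannot be reached from the start state, so discard them.
P0 = {B,C,E} | {G}.
Split {B,C,E} by δ(·,a) → {B,E} and {C}.
The partition is now stable with 3 blocks: {B,E} | {G} | {C}.

3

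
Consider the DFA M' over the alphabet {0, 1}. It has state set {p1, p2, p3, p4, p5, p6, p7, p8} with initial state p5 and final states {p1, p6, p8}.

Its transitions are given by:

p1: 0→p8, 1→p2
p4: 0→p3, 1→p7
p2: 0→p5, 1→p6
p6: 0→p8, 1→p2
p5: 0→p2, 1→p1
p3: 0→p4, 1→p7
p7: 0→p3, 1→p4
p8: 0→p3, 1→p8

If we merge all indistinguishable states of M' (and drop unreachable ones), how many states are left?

4

All states are reachable from the start state.
Start with accepting vs non-accepting: {p1,p6,p8} | {p2,p3,p4,p5,p7}.
Refine {p1,p6,p8} on symbol 0: members go to different blocks, giving {p1,p6} and {p8}.
Split {p2,p3,p4,p5,p7} by δ(·,1) → {p3,p4,p7} and {p2,p5}.
Stable partition: {p1,p6} | {p3,p4,p7} | {p8} | {p2,p5} — 4 equivalence classes.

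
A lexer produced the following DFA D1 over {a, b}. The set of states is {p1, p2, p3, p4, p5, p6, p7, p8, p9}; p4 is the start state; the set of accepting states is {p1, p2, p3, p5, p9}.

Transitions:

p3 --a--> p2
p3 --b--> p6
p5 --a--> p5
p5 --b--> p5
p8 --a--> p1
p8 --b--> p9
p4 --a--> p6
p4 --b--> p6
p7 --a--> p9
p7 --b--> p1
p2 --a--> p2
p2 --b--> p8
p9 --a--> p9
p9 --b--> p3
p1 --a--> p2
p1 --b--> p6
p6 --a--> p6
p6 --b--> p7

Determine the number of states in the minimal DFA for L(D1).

States {p5} cannot be reached from the start state, so discard them.
P0 = {p1,p2,p3,p9} | {p4,p6,p7,p8}.
On input b, block {p1,p2,p3,p9} splits into {p1,p2,p3} and {p9}.
On input a, block {p4,p6,p7,p8} splits into {p4,p6} and {p7} and {p8}.
Refine {p1,p2,p3} on symbol b: members go to different blocks, giving {p1,p3} and {p2}.
On input b, block {p4,p6} splits into {p4} and {p6}.
Stable partition: {p1,p3} | {p4} | {p9} | {p7} | {p8} | {p2} | {p6} — 7 equivalence classes.

7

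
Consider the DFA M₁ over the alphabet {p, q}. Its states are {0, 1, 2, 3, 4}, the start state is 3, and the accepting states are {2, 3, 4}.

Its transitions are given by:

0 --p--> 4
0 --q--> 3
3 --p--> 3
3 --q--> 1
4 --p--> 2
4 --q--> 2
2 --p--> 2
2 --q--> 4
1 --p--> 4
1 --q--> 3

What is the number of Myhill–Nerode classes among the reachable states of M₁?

3

States {0} cannot be reached from the start state, so discard them.
Initial partition by acceptance: {2,3,4} | {1}.
Refine {2,3,4} on symbol q: members go to different blocks, giving {2,4} and {3}.
The partition is now stable with 3 blocks: {2,4} | {1} | {3}.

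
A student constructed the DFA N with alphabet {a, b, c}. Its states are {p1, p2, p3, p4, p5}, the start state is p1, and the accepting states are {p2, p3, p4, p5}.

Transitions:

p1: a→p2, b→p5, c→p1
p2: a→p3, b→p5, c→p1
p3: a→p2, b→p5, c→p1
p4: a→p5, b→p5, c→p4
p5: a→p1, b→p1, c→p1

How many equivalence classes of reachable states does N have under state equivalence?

First remove the unreachable states {p4}; 4 states remain.
Initial partition by acceptance: {p2,p3,p5} | {p1}.
Split {p2,p3,p5} by δ(·,a) → {p2,p3} and {p5}.
Stable partition: {p2,p3} | {p1} | {p5} — 3 equivalence classes.

3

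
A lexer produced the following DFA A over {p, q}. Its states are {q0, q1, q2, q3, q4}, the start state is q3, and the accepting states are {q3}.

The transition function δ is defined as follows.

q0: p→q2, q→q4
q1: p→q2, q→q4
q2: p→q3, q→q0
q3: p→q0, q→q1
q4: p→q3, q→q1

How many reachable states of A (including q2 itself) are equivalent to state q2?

2

Start with accepting vs non-accepting: {q3} | {q0,q1,q2,q4}.
Split {q0,q1,q2,q4} by δ(·,p) → {q0,q1} and {q2,q4}.
No further refinement is possible. Final partition (3 blocks): {q3} | {q0,q1} | {q2,q4}.
The equivalence class containing q2 is {q2,q4}, of size 2.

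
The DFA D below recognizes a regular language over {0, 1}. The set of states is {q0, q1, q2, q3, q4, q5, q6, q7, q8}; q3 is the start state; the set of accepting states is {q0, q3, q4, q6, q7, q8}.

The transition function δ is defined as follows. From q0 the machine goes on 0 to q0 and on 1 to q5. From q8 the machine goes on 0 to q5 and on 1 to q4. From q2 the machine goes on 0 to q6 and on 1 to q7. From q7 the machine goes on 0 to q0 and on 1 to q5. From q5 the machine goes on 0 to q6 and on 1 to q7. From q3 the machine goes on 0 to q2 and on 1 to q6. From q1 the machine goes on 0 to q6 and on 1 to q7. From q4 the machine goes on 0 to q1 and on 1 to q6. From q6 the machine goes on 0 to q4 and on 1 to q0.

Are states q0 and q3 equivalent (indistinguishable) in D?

First remove the unreachable states {q8}; 8 states remain.
Start with accepting vs non-accepting: {q0,q3,q4,q6,q7} | {q1,q2,q5}.
Refine {q0,q3,q4,q6,q7} on symbol 0: members go to different blocks, giving {q0,q6,q7} and {q3,q4}.
Split {q0,q6,q7} by δ(·,0) → {q0,q7} and {q6}.
Stable partition: {q0,q7} | {q1,q2,q5} | {q3,q4} | {q6} — 4 equivalence classes.
q0 and q3 end up in different blocks, so they are distinguishable. For instance, the string '0' is accepted from only q0.

No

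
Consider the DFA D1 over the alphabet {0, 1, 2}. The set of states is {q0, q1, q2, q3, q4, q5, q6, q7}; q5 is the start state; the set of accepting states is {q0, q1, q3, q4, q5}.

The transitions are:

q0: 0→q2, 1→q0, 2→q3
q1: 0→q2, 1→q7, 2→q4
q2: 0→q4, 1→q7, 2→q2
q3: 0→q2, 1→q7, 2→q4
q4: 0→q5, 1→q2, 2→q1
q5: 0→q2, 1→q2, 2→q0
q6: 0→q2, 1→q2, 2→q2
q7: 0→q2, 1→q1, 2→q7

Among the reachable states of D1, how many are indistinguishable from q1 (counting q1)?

2

States {q6} cannot be reached from the start state, so discard them.
P0 = {q0,q1,q3,q4,q5} | {q2,q7}.
On input 0, block {q0,q1,q3,q4,q5} splits into {q0,q1,q3,q5} and {q4}.
On input 1, block {q0,q1,q3,q5} splits into {q1,q3,q5} and {q0}.
Refine {q1,q3,q5} on symbol 2: members go to different blocks, giving {q1,q3} and {q5}.
On input 0, block {q2,q7} splits into {q2} and {q7}.
No further refinement is possible. Final partition (6 blocks): {q1,q3} | {q2} | {q4} | {q0} | {q5} | {q7}.
State q1 belongs to the block {q1,q3}, which has 2 states.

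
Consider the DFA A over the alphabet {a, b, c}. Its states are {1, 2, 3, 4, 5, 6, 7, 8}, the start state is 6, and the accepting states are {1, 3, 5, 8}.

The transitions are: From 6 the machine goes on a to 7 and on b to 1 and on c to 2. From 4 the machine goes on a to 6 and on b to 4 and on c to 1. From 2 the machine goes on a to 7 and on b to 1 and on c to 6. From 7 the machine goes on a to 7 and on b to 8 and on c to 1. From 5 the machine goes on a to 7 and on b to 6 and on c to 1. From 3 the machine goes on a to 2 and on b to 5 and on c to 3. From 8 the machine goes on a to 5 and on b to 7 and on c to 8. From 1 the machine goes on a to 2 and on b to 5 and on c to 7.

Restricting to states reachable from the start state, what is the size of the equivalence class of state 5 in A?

Reachable states from the start: {1,2,5,6,7,8}. Unreachable: {3,4} — drop them.
Initial partition by acceptance: {1,5,8} | {2,6,7}.
Split {1,5,8} by δ(·,a) → {1,5} and {8}.
Split {1,5} by δ(·,b) → {1} and {5}.
Refine {2,6,7} on symbol b: members go to different blocks, giving {2,6} and {7}.
The partition is now stable with 5 blocks: {1} | {2,6} | {8} | {5} | {7}.
State 5 belongs to the block {5}, which has 1 states.

1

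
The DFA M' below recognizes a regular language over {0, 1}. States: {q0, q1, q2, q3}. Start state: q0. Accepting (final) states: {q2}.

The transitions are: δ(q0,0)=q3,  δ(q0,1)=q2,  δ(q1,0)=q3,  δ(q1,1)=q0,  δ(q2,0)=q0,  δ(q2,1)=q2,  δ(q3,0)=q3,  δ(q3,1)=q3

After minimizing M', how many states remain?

States {q1} cannot be reached from the start state, so discard them.
Start with accepting vs non-accepting: {q2} | {q0,q3}.
Refine {q0,q3} on symbol 1: members go to different blocks, giving {q0} and {q3}.
No further refinement is possible. Final partition (3 blocks): {q2} | {q0} | {q3}.

3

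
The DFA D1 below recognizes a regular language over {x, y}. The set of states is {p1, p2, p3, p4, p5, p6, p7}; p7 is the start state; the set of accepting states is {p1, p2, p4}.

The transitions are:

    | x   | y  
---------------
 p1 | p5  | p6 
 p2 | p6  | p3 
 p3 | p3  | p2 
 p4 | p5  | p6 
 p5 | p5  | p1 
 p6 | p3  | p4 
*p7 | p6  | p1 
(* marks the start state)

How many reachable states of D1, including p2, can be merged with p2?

Start with accepting vs non-accepting: {p1,p2,p4} | {p3,p5,p6,p7}.
No further refinement is possible. Final partition (2 blocks): {p1,p2,p4} | {p3,p5,p6,p7}.
The equivalence class containing p2 is {p1,p2,p4}, of size 3.

3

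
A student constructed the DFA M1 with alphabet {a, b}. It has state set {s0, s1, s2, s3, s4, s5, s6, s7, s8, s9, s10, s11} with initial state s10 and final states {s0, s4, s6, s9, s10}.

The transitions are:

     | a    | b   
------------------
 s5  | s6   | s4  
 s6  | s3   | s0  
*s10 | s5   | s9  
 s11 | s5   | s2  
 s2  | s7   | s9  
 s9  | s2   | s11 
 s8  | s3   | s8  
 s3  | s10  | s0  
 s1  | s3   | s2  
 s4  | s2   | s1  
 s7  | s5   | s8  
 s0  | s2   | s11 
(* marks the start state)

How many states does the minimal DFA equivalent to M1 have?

6

P0 = {s0,s4,s6,s9,s10} | {s1,s2,s3,s5,s7,s8,s11}.
On input b, block {s0,s4,s6,s9,s10} splits into {s0,s4,s9} and {s6,s10}.
Split {s1,s2,s3,s5,s7,s8,s11} by δ(·,a) → {s1,s2,s7,s8,s11} and {s3,s5}.
On input a, block {s1,s2,s7,s8,s11} splits into {s1,s7,s8,s11} and {s2}.
Refine {s1,s7,s8,s11} on symbol b: members go to different blocks, giving {s1,s11} and {s7,s8}.
The partition is now stable with 6 blocks: {s0,s4,s9} | {s1,s11} | {s6,s10} | {s3,s5} | {s2} | {s7,s8}.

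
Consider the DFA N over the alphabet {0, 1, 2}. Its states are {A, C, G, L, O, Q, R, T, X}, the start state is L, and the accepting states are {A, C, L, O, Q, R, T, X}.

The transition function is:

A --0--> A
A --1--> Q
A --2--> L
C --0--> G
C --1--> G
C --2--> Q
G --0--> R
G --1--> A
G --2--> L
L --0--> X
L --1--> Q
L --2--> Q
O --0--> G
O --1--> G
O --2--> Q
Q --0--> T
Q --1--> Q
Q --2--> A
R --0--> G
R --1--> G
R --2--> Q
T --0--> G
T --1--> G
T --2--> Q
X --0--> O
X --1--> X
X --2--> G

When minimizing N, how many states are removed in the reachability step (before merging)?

No path from L leads to C; the other 8 states are all reachable.

1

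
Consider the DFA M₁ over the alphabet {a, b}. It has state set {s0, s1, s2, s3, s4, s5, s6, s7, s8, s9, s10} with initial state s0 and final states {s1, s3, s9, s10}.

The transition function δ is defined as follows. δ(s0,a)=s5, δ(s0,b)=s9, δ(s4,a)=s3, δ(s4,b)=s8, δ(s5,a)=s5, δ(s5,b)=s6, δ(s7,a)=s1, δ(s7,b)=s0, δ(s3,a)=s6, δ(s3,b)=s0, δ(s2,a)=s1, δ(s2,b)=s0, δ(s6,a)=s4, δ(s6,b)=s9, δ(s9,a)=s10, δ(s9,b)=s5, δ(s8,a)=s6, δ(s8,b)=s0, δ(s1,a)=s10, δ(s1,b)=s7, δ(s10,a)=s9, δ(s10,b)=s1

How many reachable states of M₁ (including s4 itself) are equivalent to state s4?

States {s2} cannot be reached from the start state, so discard them.
P0 = {s1,s3,s9,s10} | {s0,s4,s5,s6,s7,s8}.
Refine {s1,s3,s9,s10} on symbol a: members go to different blocks, giving {s1,s9,s10} and {s3}.
Split {s1,s9,s10} by δ(·,b) → {s1,s9} and {s10}.
Refine {s0,s4,s5,s6,s7,s8} on symbol a: members go to different blocks, giving {s0,s5,s6,s8} and {s4} and {s7}.
Refine {s1,s9} on symbol b: members go to different blocks, giving {s1} and {s9}.
Refine {s0,s5,s6,s8} on symbol a: members go to different blocks, giving {s0,s5,s8} and {s6}.
Refine {s0,s5,s8} on symbol a: members go to different blocks, giving {s0,s5} and {s8}.
Refine {s0,s5} on symbol b: members go to different blocks, giving {s0} and {s5}.
The partition is now stable with 10 blocks: {s1} | {s0} | {s3} | {s10} | {s4} | {s7} | {s9} | {s6} | {s8} | {s5}.
State s4 belongs to the block {s4}, which has 1 states.

1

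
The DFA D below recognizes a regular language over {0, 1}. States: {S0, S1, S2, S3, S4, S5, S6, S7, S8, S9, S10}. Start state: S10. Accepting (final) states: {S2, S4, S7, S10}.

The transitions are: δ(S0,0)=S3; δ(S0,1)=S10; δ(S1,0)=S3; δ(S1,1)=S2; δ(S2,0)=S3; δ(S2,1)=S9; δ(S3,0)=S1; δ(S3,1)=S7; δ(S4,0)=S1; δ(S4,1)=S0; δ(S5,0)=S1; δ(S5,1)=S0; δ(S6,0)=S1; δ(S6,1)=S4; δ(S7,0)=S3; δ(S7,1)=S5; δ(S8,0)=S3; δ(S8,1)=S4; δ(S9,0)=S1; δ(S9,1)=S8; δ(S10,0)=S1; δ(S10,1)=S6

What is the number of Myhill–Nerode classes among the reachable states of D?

5

All states are reachable from the start state.
P0 = {S2,S4,S7,S10} | {S0,S1,S3,S5,S6,S8,S9}.
On input 1, block {S0,S1,S3,S5,S6,S8,S9} splits into {S0,S1,S3,S6,S8} and {S5,S9}.
On input 1, block {S2,S4,S7,S10} splits into {S2,S7} and {S4,S10}.
Split {S0,S1,S3,S6,S8} by δ(·,1) → {S0,S6,S8} and {S1,S3}.
The partition is now stable with 5 blocks: {S2,S7} | {S0,S6,S8} | {S5,S9} | {S4,S10} | {S1,S3}.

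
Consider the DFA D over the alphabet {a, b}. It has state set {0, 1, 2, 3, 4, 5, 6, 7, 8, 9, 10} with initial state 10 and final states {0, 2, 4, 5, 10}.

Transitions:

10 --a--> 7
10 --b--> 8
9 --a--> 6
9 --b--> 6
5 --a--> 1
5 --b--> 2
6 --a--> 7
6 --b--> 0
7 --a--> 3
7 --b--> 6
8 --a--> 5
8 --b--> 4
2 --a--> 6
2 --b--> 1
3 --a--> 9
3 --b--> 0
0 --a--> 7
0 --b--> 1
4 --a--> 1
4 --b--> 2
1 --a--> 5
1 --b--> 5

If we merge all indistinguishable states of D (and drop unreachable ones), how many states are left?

Every state is reachable, so we keep all 11.
Initial partition by acceptance: {0,2,4,5,10} | {1,3,6,7,8,9}.
On input b, block {0,2,4,5,10} splits into {0,2,10} and {4,5}.
Refine {1,3,6,7,8,9} on symbol a: members go to different blocks, giving {3,6,7,9} and {1,8}.
On input b, block {3,6,7,9} splits into {3,6} and {7,9}.
Refine {0,2,10} on symbol a: members go to different blocks, giving {0,10} and {2}.
No further refinement is possible. Final partition (6 blocks): {0,10} | {3,6} | {4,5} | {1,8} | {7,9} | {2}.

6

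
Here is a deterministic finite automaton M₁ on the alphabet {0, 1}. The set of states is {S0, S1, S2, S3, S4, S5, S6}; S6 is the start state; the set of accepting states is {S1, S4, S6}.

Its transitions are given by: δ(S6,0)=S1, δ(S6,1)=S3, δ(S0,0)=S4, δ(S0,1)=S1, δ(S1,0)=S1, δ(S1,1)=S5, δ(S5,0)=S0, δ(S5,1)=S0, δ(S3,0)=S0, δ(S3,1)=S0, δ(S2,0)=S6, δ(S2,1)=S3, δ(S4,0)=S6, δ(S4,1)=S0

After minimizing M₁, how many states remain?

Reachable states from the start: {S0,S1,S3,S4,S5,S6}. Unreachable: {S2} — drop them.
Start with accepting vs non-accepting: {S1,S4,S6} | {S0,S3,S5}.
Refine {S0,S3,S5} on symbol 0: members go to different blocks, giving {S3,S5} and {S0}.
Refine {S1,S4,S6} on symbol 1: members go to different blocks, giving {S1,S6} and {S4}.
No further refinement is possible. Final partition (4 blocks): {S1,S6} | {S3,S5} | {S0} | {S4}.

4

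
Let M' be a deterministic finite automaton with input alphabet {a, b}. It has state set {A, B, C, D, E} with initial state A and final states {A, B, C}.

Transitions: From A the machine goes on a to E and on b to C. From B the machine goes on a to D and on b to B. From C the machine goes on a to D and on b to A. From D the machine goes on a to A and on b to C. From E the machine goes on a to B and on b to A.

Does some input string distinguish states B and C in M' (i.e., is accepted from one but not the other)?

No

P0 = {A,B,C} | {D,E}.
Stable partition: {A,B,C} | {D,E} — 2 equivalence classes.
B and C lie in the same block of the stable partition, so they are equivalent — no string distinguishes them.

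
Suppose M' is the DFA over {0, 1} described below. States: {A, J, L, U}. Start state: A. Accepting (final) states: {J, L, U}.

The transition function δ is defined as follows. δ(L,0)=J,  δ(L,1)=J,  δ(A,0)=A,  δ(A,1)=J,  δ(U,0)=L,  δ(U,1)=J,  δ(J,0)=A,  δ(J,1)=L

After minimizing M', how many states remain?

States {U} cannot be reached from the start state, so discard them.
P0 = {J,L} | {A}.
Refine {J,L} on symbol 0: members go to different blocks, giving {J} and {L}.
The partition is now stable with 3 blocks: {J} | {A} | {L}.

3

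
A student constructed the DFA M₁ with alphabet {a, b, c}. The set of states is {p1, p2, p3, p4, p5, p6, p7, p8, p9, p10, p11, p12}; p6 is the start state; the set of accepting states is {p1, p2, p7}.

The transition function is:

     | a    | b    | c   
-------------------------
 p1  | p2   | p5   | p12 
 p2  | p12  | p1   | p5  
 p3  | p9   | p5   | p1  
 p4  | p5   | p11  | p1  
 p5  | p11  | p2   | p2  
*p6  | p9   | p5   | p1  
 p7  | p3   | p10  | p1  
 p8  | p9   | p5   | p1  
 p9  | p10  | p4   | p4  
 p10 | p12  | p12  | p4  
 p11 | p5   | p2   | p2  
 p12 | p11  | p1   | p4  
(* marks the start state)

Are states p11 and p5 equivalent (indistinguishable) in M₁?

Yes

Reachable states from the start: {p1,p2,p4,p5,p6,p9,p10,p11,p12}. Unreachable: {p3,p7,p8} — drop them.
P0 = {p1,p2} | {p4,p5,p6,p9,p10,p11,p12}.
Refine {p1,p2} on symbol a: members go to different blocks, giving {p1} and {p2}.
Split {p4,p5,p6,p9,p10,p11,p12} by δ(·,b) → {p4,p6,p9,p10} and {p5,p11} and {p12}.
On input a, block {p4,p6,p9,p10} splits into {p6,p9} and {p4} and {p10}.
Refine {p6,p9} on symbol a: members go to different blocks, giving {p6} and {p9}.
The partition is now stable with 8 blocks: {p1} | {p6} | {p2} | {p5,p11} | {p12} | {p4} | {p10} | {p9}.
p11 and p5 lie in the same block of the stable partition, so they are equivalent — no string distinguishes them.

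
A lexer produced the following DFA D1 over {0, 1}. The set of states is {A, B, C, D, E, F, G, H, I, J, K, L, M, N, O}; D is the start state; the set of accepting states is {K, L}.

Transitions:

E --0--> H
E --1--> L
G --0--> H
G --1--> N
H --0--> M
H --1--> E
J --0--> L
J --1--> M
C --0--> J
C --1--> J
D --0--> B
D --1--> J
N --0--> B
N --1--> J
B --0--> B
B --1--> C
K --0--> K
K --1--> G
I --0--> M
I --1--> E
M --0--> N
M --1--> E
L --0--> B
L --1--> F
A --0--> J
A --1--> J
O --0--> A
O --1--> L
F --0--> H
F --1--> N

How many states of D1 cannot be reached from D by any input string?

Starting at D and following transitions, the reachable set is {B, C, D, E, F, H, J, L, M, N}. That leaves A, G, I, K, O unreachable — 5 in total.

5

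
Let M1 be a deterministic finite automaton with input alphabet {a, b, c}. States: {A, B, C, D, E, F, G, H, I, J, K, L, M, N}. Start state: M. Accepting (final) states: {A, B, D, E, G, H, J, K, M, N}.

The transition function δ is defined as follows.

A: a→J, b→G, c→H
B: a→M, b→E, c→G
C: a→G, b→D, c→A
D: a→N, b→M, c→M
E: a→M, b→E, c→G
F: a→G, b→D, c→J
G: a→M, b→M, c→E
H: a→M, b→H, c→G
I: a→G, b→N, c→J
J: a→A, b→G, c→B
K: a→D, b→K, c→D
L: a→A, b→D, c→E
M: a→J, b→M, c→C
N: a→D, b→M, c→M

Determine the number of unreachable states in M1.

BFS from M reaches {A, B, C, D, E, G, H, J, M, N}; the 4 state(s) F, I, K, L are never visited.

4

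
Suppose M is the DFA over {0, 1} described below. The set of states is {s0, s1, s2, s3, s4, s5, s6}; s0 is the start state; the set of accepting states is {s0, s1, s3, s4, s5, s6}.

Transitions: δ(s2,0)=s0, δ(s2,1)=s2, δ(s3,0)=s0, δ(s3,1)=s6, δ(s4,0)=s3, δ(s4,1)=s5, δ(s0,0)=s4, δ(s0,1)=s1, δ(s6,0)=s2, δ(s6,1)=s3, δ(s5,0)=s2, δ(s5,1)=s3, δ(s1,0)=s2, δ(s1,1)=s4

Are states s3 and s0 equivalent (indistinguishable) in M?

Every state is reachable, so we keep all 7.
Start with accepting vs non-accepting: {s0,s1,s3,s4,s5,s6} | {s2}.
On input 0, block {s0,s1,s3,s4,s5,s6} splits into {s0,s3,s4} and {s1,s5,s6}.
No further refinement is possible. Final partition (3 blocks): {s0,s3,s4} | {s2} | {s1,s5,s6}.
s3 and s0 lie in the same block of the stable partition, so they are equivalent — no string distinguishes them.

Yes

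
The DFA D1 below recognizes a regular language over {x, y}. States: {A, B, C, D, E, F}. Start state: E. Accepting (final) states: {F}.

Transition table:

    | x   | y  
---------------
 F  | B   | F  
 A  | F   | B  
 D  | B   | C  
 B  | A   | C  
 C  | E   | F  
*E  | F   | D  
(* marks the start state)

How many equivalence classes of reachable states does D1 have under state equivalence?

Every state is reachable, so we keep all 6.
Start with accepting vs non-accepting: {F} | {A,B,C,D,E}.
On input x, block {A,B,C,D,E} splits into {B,C,D} and {A,E}.
Refine {B,C,D} on symbol x: members go to different blocks, giving {B,C} and {D}.
On input y, block {B,C} splits into {B} and {C}.
Split {A,E} by δ(·,y) → {A} and {E}.
Stable partition: {F} | {B} | {A} | {D} | {C} | {E} — 6 equivalence classes.

6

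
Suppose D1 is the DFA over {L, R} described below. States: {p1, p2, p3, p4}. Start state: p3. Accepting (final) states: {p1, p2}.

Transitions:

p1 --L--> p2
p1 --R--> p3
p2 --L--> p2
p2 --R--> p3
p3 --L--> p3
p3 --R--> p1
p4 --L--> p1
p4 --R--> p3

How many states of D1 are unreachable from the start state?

No path from p3 leads to p4; the other 3 states are all reachable.

1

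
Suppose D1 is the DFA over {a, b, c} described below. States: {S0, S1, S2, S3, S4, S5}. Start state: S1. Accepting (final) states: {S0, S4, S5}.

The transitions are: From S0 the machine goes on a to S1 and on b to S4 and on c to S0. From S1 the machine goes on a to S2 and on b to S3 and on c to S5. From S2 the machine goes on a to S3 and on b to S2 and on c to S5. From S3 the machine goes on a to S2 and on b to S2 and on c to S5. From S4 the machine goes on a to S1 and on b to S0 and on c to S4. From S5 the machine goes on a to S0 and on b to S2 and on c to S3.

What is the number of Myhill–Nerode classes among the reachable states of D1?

P0 = {S0,S4,S5} | {S1,S2,S3}.
Refine {S0,S4,S5} on symbol a: members go to different blocks, giving {S0,S4} and {S5}.
Stable partition: {S0,S4} | {S1,S2,S3} | {S5} — 3 equivalence classes.

3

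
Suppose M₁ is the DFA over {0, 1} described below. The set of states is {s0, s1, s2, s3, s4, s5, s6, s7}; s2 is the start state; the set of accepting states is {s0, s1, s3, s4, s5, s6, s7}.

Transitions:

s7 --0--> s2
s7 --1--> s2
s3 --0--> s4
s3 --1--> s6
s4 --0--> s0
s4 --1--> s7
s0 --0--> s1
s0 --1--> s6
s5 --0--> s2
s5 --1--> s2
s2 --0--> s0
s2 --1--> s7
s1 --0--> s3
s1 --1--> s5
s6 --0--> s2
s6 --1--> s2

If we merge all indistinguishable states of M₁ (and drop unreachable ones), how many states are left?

3

All states are reachable from the start state.
Initial partition by acceptance: {s0,s1,s3,s4,s5,s6,s7} | {s2}.
Refine {s0,s1,s3,s4,s5,s6,s7} on symbol 0: members go to different blocks, giving {s0,s1,s3,s4} and {s5,s6,s7}.
No further refinement is possible. Final partition (3 blocks): {s0,s1,s3,s4} | {s2} | {s5,s6,s7}.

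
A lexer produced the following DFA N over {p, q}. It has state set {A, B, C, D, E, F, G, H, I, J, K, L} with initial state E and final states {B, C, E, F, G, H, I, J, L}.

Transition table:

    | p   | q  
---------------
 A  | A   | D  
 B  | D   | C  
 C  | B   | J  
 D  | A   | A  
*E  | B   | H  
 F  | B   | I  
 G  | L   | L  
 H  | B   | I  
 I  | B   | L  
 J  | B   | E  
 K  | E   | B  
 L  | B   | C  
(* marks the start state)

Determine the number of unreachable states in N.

No path from E leads to F, G, K; the other 9 states are all reachable.

3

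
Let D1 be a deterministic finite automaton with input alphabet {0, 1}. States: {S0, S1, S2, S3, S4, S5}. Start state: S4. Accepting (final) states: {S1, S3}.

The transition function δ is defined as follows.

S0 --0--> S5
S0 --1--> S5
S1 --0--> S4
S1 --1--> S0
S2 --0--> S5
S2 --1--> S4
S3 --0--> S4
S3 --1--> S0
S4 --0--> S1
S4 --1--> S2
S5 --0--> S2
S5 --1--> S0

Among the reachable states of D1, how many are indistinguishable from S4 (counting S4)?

1

Reachable states from the start: {S0,S1,S2,S4,S5}. Unreachable: {S3} — drop them.
Initial partition by acceptance: {S1} | {S0,S2,S4,S5}.
Refine {S0,S2,S4,S5} on symbol 0: members go to different blocks, giving {S0,S2,S5} and {S4}.
Refine {S0,S2,S5} on symbol 1: members go to different blocks, giving {S0,S5} and {S2}.
Split {S0,S5} by δ(·,0) → {S0} and {S5}.
The partition is now stable with 5 blocks: {S1} | {S0} | {S4} | {S2} | {S5}.
The equivalence class containing S4 is {S4}, of size 1.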